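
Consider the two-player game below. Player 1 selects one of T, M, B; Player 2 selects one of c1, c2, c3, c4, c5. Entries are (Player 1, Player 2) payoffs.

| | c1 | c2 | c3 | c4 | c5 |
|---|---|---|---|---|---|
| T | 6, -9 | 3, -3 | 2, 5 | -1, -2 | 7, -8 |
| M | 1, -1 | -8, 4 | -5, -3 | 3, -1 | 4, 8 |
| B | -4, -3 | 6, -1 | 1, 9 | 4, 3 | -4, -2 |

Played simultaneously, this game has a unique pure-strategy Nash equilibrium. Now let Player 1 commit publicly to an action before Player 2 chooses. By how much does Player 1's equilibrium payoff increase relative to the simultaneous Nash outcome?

2

Solve by backward induction (Player 1 leads).
- T: Player 2 compares -9, -3, 5, -2, -8 and picks c3; Player 1 would get 2.
- M: Player 2 compares -1, 4, -3, -1, 8 and picks c5; Player 1 would get 4.
- B: Player 2 compares -3, -1, 9, 3, -2 and picks c3; Player 1 would get 1.
Among 2, 4, 1, the best is 4 at M. Subgame-perfect outcome: (M, c5) with payoffs (4, 8).
Under simultaneous play:
Player 1's best replies: c1→T; c2→B; c3→T; c4→B; c5→T.
Player 2's best replies: T→c3; M→c5; B→c3.
Only (T, c3) has each player best-responding; Nash payoffs (2, 5).
Player 1's commitment gain: 4 − 2 = 2.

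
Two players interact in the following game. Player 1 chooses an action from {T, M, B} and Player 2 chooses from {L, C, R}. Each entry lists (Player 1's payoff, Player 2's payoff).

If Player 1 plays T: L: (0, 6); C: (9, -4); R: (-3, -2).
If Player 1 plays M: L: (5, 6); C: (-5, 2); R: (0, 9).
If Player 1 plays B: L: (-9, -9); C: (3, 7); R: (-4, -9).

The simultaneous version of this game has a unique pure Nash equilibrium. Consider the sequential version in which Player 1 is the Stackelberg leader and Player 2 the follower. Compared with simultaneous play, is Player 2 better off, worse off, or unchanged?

Solve by backward induction (Player 1 leads).
- T → Player 2 plays L (best of 6, -4, -2); Player 1 gets 0.
- M → Player 2 plays R (best of 6, 2, 9); Player 1 gets 0.
- B → Player 2 plays C (best of -9, 7, -9); Player 1 gets 3.
Maximizing over 0, 0, 3, Player 1 chooses B. Subgame-perfect outcome: (B, C) with payoffs (3, 7).
For the simultaneous game, intersect best replies.
Player 1's best replies: L→M; C→T; R→M.
Player 2's best replies: T→L; M→R; B→C.
Only (M, R) has each player best-responding; Nash payoffs (0, 9).
Player 2 earns 7 sequentially versus 9 at the Nash outcome: worse off.

worse off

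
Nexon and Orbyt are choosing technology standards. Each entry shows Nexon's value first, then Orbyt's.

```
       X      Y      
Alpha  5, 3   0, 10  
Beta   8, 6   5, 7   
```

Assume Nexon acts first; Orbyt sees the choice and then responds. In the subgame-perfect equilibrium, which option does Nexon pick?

Beta

Backward induction with Nexon moving first.
- Alpha → Orbyt plays Y (best of 3, 10); Nexon gets 0.
- Beta → Orbyt plays Y (best of 6, 7); Nexon gets 5.
Nexon's induced payoffs are 0, 5, so Nexon commits to Beta. Subgame-perfect outcome: (Beta, Y) with payoffs (5, 7).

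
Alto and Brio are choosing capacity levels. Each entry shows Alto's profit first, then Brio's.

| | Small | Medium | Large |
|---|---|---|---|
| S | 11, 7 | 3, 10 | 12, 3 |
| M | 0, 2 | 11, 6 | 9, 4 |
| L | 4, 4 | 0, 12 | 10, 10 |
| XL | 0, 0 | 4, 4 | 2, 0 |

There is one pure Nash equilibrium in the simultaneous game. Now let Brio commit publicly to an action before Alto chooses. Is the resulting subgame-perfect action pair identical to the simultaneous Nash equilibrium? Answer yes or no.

no

Work backward from Alto's decision.
- Small: Alto compares 11, 0, 4, 0 and picks S; Brio would get 7.
- Medium: Alto compares 3, 11, 0, 4 and picks M; Brio would get 6.
- Large: Alto compares 12, 9, 10, 2 and picks S; Brio would get 3.
Among 7, 6, 3, the best is 7 at Small. Subgame-perfect outcome: (S, Small) with payoffs (11, 7).
For the simultaneous game, intersect best replies.
Alto's best replies: Small→S; Medium→M; Large→S.
Brio's best replies: S→Medium; M→Medium; L→Medium; XL→Medium.
Only (M, Medium) has each player best-responding; Nash payoffs (11, 6).
Sequential outcome (S, Small) differs from the Nash profile (M, Medium).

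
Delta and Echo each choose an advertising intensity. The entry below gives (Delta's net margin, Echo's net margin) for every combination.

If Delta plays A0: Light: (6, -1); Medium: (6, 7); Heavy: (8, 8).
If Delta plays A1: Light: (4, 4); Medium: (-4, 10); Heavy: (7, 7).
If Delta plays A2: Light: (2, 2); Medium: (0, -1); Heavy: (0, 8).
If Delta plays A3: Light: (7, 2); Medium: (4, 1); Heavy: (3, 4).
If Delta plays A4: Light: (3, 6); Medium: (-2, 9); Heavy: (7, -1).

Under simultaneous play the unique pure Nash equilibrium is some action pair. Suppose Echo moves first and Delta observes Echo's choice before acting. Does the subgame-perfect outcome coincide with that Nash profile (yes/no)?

yes

Delta best-responds to each possible Echo move:
- Light → Delta plays A3 (best of 6, 4, 2, 7, 3); Echo gets 2.
- Medium → Delta plays A0 (best of 6, -4, 0, 4, -2); Echo gets 7.
- Heavy → Delta plays A0 (best of 8, 7, 0, 3, 7); Echo gets 8.
Among 2, 7, 8, the best is 8 at Heavy. Subgame-perfect outcome: (A0, Heavy) with payoffs (8, 8).
For the simultaneous game, intersect best replies.
Delta's best replies: Light→A3; Medium→A0; Heavy→A0.
Echo's best replies: A0→Heavy; A1→Medium; A2→Heavy; A3→Heavy; A4→Medium.
Only (A0, Heavy) has each player best-responding; Nash payoffs (8, 8).
Sequential outcome (A0, Heavy) coincides with the Nash profile (A0, Heavy).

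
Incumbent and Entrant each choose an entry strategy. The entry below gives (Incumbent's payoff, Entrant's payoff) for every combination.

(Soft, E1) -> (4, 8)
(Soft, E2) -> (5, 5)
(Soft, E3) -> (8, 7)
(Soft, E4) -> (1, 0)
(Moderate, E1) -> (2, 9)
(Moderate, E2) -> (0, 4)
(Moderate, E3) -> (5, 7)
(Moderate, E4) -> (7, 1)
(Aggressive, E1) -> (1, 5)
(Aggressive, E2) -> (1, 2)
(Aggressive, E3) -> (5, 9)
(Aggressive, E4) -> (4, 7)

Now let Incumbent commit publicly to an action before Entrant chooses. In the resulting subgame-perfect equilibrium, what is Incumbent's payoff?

Solve by backward induction (Incumbent leads).
- Soft: Entrant compares 8, 5, 7, 0 and picks E1; Incumbent would get 4.
- Moderate: Entrant compares 9, 4, 7, 1 and picks E1; Incumbent would get 2.
- Aggressive: Entrant compares 5, 2, 9, 7 and picks E3; Incumbent would get 5.
Among 4, 2, 5, the best is 5 at Aggressive. Subgame-perfect outcome: (Aggressive, E3) with payoffs (5, 9).

5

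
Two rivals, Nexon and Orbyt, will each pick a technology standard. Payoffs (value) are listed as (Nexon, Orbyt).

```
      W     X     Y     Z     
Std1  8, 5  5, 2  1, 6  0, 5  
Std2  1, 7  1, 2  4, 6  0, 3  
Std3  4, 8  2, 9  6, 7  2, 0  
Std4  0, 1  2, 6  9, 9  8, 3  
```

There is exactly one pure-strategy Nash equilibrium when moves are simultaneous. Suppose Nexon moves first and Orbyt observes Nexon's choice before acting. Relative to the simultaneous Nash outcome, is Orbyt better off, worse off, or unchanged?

Work backward from Orbyt's decision.
- Std1: BR = Y, leader payoff 1.
- Std2: BR = W, leader payoff 1.
- Std3: BR = X, leader payoff 2.
- Std4: BR = Y, leader payoff 9.
Among 1, 1, 2, 9, the best is 9 at Std4. Subgame-perfect outcome: (Std4, Y) with payoffs (9, 9).
Now find the simultaneous Nash equilibrium.
Nexon's best replies: W→Std1; X→Std1; Y→Std4; Z→Std4.
Orbyt's best replies: Std1→Y; Std2→W; Std3→X; Std4→Y.
Only (Std4, Y) has each player best-responding; Nash payoffs (9, 9).
Orbyt earns 9 sequentially versus 9 at the Nash outcome: unchanged.

unchanged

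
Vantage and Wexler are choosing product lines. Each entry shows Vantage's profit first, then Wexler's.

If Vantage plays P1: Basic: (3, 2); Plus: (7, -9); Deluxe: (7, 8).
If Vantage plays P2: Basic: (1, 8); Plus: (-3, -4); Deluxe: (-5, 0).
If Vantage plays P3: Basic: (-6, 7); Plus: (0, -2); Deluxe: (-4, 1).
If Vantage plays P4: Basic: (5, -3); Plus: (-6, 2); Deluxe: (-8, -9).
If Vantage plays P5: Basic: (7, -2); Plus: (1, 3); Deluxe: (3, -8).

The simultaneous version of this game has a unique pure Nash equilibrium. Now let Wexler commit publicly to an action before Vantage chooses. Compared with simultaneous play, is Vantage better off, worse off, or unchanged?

Vantage best-responds to each possible Wexler move:
- Basic: BR = P5, leader payoff -2.
- Plus: BR = P1, leader payoff -9.
- Deluxe: BR = P1, leader payoff 8.
Maximizing over -2, -9, 8, Wexler chooses Deluxe. Subgame-perfect outcome: (P1, Deluxe) with payoffs (7, 8).
Under simultaneous play:
Vantage's best replies: Basic→P5; Plus→P1; Deluxe→P1.
Wexler's best replies: P1→Deluxe; P2→Basic; P3→Basic; P4→Plus; P5→Plus.
Only (P1, Deluxe) has each player best-responding; Nash payoffs (7, 8).
Vantage earns 7 sequentially versus 7 at the Nash outcome: unchanged.

unchanged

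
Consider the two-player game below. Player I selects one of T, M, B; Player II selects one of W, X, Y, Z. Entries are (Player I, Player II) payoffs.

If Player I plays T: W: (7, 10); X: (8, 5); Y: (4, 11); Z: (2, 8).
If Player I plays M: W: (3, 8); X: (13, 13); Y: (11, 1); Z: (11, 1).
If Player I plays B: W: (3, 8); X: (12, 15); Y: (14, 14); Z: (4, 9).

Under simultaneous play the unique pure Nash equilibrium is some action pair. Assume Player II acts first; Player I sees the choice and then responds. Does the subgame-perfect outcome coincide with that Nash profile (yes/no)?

no

Solve by backward induction (Player II leads).
- W: BR = T, leader payoff 10.
- X: BR = M, leader payoff 13.
- Y: BR = B, leader payoff 14.
- Z: BR = M, leader payoff 1.
Maximizing over 10, 13, 14, 1, Player II chooses Y. Subgame-perfect outcome: (B, Y) with payoffs (14, 14).
Under simultaneous play:
Player I's best replies: W→T; X→M; Y→B; Z→M.
Player II's best replies: T→Y; M→X; B→X.
Only (M, X) has each player best-responding; Nash payoffs (13, 13).
Sequential outcome (B, Y) differs from the Nash profile (M, X).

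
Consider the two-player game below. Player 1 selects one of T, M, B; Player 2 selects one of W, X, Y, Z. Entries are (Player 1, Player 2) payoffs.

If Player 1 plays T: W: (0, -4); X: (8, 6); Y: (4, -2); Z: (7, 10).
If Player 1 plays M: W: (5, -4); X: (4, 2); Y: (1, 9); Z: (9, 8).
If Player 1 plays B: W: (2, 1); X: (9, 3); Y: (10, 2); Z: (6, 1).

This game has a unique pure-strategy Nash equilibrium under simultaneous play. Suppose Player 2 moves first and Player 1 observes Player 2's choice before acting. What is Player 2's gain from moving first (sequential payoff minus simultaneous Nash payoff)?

Work backward from Player 1's decision.
- W → Player 1 plays M (best of 0, 5, 2); Player 2 gets -4.
- X → Player 1 plays B (best of 8, 4, 9); Player 2 gets 3.
- Y → Player 1 plays B (best of 4, 1, 10); Player 2 gets 2.
- Z → Player 1 plays M (best of 7, 9, 6); Player 2 gets 8.
Among -4, 3, 2, 8, the best is 8 at Z. Subgame-perfect outcome: (M, Z) with payoffs (9, 8).
Now find the simultaneous Nash equilibrium.
Player 1's best replies: W→M; X→B; Y→B; Z→M.
Player 2's best replies: T→Z; M→Y; B→X.
The unique mutual best reply is (B, X), giving (9, 3).
Player 2's commitment gain: 8 − 3 = 5.

5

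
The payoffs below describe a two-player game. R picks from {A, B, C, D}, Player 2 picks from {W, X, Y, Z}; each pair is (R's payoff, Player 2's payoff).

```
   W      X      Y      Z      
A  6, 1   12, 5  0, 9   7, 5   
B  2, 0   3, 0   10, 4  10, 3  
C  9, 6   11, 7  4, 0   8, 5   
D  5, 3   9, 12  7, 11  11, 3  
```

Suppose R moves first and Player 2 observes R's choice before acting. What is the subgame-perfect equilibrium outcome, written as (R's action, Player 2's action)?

(C, X)

Solve by backward induction (R leads).
- A: Player 2 compares 1, 5, 9, 5 and picks Y; R would get 0.
- B: Player 2 compares 0, 0, 4, 3 and picks Y; R would get 10.
- C: Player 2 compares 6, 7, 0, 5 and picks X; R would get 11.
- D: Player 2 compares 3, 12, 11, 3 and picks X; R would get 9.
R's induced payoffs are 0, 10, 11, 9, so R commits to C. Subgame-perfect outcome: (C, X) with payoffs (11, 7).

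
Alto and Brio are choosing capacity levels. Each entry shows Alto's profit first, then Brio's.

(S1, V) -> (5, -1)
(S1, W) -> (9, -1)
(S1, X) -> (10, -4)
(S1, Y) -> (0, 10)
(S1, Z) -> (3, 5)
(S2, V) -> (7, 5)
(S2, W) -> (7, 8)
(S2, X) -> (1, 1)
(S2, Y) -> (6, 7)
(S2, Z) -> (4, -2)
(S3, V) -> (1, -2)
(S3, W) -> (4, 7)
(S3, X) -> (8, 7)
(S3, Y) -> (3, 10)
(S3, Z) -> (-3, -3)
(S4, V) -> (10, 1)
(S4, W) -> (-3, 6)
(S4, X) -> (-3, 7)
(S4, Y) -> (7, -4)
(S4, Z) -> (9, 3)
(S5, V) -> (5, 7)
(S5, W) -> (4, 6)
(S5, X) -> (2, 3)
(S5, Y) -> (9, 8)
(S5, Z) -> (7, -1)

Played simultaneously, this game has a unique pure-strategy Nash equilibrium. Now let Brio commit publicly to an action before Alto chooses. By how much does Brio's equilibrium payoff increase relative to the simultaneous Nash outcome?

Alto best-responds to each possible Brio move:
- V: Alto compares 5, 7, 1, 10, 5 and picks S4; Brio would get 1.
- W: Alto compares 9, 7, 4, -3, 4 and picks S1; Brio would get -1.
- X: Alto compares 10, 1, 8, -3, 2 and picks S1; Brio would get -4.
- Y: Alto compares 0, 6, 3, 7, 9 and picks S5; Brio would get 8.
- Z: Alto compares 3, 4, -3, 9, 7 and picks S4; Brio would get 3.
Among 1, -1, -4, 8, 3, the best is 8 at Y. Subgame-perfect outcome: (S5, Y) with payoffs (9, 8).
Under simultaneous play:
Alto's best replies: V→S4; W→S1; X→S1; Y→S5; Z→S4.
Brio's best replies: S1→Y; S2→W; S3→Y; S4→X; S5→Y.
The unique mutual best reply is (S5, Y), giving (9, 8).
Brio's commitment gain: 8 − 8 = 0.

0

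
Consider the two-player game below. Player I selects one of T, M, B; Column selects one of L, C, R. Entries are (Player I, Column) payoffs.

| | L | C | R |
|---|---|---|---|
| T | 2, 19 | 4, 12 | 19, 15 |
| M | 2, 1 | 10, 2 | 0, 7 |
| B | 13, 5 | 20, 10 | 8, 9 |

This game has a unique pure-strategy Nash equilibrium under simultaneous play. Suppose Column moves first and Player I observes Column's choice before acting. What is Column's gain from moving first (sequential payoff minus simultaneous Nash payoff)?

5

Backward induction with Column moving first.
- L: Player I compares 2, 2, 13 and picks B; Column would get 5.
- C: Player I compares 4, 10, 20 and picks B; Column would get 10.
- R: Player I compares 19, 0, 8 and picks T; Column would get 15.
Among 5, 10, 15, the best is 15 at R. Subgame-perfect outcome: (T, R) with payoffs (19, 15).
For the simultaneous game, intersect best replies.
Player I's best replies: L→B; C→B; R→T.
Column's best replies: T→L; M→R; B→C.
Only (B, C) has each player best-responding; Nash payoffs (20, 10).
Column's commitment gain: 15 − 10 = 5.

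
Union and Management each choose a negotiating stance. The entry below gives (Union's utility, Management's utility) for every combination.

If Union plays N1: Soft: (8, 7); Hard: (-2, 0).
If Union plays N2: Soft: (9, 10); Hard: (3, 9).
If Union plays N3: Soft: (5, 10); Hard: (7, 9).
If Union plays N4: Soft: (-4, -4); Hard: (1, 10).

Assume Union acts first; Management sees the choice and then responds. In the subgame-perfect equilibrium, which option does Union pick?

Management best-responds to each possible Union move:
- N1: BR = Soft, leader payoff 8.
- N2: BR = Soft, leader payoff 9.
- N3: BR = Soft, leader payoff 5.
- N4: BR = Hard, leader payoff 1.
Maximizing over 8, 9, 5, 1, Union chooses N2. Subgame-perfect outcome: (N2, Soft) with payoffs (9, 10).

N2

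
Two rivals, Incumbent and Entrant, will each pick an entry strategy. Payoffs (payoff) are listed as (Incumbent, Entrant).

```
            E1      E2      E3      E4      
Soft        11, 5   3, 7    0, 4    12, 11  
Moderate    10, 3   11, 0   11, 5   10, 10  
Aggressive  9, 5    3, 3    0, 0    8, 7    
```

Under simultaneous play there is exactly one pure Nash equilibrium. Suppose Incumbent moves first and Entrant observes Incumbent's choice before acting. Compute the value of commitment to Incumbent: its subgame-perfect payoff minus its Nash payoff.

0

Solve by backward induction (Incumbent leads).
- Soft: Entrant compares 5, 7, 4, 11 and picks E4; Incumbent would get 12.
- Moderate: Entrant compares 3, 0, 5, 10 and picks E4; Incumbent would get 10.
- Aggressive: Entrant compares 5, 3, 0, 7 and picks E4; Incumbent would get 8.
Incumbent's induced payoffs are 12, 10, 8, so Incumbent commits to Soft. Subgame-perfect outcome: (Soft, E4) with payoffs (12, 11).
Under simultaneous play:
Incumbent's best replies: E1→Soft; E2→Moderate; E3→Moderate; E4→Soft.
Entrant's best replies: Soft→E4; Moderate→E4; Aggressive→E4.
The unique mutual best reply is (Soft, E4), giving (12, 11).
Incumbent's commitment gain: 12 − 12 = 0.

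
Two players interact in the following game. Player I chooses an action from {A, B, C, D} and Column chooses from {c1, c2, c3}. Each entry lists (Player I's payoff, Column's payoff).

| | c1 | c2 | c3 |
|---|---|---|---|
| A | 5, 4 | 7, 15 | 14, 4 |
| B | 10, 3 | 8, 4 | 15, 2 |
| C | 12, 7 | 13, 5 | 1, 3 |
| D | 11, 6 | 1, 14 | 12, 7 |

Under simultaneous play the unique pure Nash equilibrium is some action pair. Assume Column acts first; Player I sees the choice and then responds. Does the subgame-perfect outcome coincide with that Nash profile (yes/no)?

Solve by backward induction (Column leads).
- c1: BR = C, leader payoff 7.
- c2: BR = C, leader payoff 5.
- c3: BR = B, leader payoff 2.
Among 7, 5, 2, the best is 7 at c1. Subgame-perfect outcome: (C, c1) with payoffs (12, 7).
For the simultaneous game, intersect best replies.
Player I's best replies: c1→C; c2→C; c3→B.
Column's best replies: A→c2; B→c2; C→c1; D→c2.
Only (C, c1) has each player best-responding; Nash payoffs (12, 7).
Sequential outcome (C, c1) coincides with the Nash profile (C, c1).

yes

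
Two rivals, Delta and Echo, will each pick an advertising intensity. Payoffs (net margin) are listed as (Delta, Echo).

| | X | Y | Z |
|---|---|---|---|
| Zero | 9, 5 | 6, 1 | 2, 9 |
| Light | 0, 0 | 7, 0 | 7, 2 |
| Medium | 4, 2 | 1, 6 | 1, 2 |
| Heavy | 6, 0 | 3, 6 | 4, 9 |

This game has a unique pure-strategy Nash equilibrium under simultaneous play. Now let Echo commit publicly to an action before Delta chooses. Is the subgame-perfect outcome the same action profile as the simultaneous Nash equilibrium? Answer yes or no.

no

Work backward from Delta's decision.
- X: BR = Zero, leader payoff 5.
- Y: BR = Light, leader payoff 0.
- Z: BR = Light, leader payoff 2.
Among 5, 0, 2, the best is 5 at X. Subgame-perfect outcome: (Zero, X) with payoffs (9, 5).
For the simultaneous game, intersect best replies.
Delta's best replies: X→Zero; Y→Light; Z→Light.
Echo's best replies: Zero→Z; Light→Z; Medium→Y; Heavy→Z.
Only (Light, Z) has each player best-responding; Nash payoffs (7, 2).
Sequential outcome (Zero, X) differs from the Nash profile (Light, Z).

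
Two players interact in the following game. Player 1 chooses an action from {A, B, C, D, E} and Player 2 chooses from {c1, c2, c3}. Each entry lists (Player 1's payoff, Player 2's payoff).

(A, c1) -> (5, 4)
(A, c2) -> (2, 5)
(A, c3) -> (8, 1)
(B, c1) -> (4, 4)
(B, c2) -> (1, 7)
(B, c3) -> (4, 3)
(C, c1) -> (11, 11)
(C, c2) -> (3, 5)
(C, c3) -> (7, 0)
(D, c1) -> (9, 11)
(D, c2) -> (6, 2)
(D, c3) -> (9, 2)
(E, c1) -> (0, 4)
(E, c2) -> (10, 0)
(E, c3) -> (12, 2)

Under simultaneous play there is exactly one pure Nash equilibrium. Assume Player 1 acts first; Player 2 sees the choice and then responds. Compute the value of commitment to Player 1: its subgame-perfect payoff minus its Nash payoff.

0

Backward induction with Player 1 moving first.
- A → Player 2 plays c2 (best of 4, 5, 1); Player 1 gets 2.
- B → Player 2 plays c2 (best of 4, 7, 3); Player 1 gets 1.
- C → Player 2 plays c1 (best of 11, 5, 0); Player 1 gets 11.
- D → Player 2 plays c1 (best of 11, 2, 2); Player 1 gets 9.
- E → Player 2 plays c1 (best of 4, 0, 2); Player 1 gets 0.
Player 1's induced payoffs are 2, 1, 11, 9, 0, so Player 1 commits to C. Subgame-perfect outcome: (C, c1) with payoffs (11, 11).
For the simultaneous game, intersect best replies.
Player 1's best replies: c1→C; c2→E; c3→E.
Player 2's best replies: A→c2; B→c2; C→c1; D→c1; E→c1.
Only (C, c1) has each player best-responding; Nash payoffs (11, 11).
Player 1's commitment gain: 11 − 11 = 0.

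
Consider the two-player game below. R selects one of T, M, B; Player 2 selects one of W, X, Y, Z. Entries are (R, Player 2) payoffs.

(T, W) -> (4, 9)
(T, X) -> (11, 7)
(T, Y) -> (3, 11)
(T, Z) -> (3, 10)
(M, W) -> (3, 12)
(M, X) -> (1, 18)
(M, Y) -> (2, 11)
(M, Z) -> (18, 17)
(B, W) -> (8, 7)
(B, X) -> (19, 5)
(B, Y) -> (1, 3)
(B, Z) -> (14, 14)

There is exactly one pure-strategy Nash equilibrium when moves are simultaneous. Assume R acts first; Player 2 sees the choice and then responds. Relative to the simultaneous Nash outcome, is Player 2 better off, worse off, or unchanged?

better off

Player 2 best-responds to each possible R move:
- T: BR = Y, leader payoff 3.
- M: BR = X, leader payoff 1.
- B: BR = Z, leader payoff 14.
Among 3, 1, 14, the best is 14 at B. Subgame-perfect outcome: (B, Z) with payoffs (14, 14).
For the simultaneous game, intersect best replies.
R's best replies: W→B; X→B; Y→T; Z→M.
Player 2's best replies: T→Y; M→X; B→Z.
Only (T, Y) has each player best-responding; Nash payoffs (3, 11).
Player 2 earns 14 sequentially versus 11 at the Nash outcome: better off.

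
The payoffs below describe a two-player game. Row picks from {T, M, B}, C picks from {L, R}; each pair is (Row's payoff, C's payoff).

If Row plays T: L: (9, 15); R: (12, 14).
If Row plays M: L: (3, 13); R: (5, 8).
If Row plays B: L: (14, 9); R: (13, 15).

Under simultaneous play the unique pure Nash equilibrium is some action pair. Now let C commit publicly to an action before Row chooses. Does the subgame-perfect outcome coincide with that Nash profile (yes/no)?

Row best-responds to each possible C move:
- L → Row plays B (best of 9, 3, 14); C gets 9.
- R → Row plays B (best of 12, 5, 13); C gets 15.
C's induced payoffs are 9, 15, so C commits to R. Subgame-perfect outcome: (B, R) with payoffs (13, 15).
For the simultaneous game, intersect best replies.
Row's best replies: L→B; R→B.
C's best replies: T→L; M→L; B→R.
The unique mutual best reply is (B, R), giving (13, 15).
Sequential outcome (B, R) coincides with the Nash profile (B, R).

yes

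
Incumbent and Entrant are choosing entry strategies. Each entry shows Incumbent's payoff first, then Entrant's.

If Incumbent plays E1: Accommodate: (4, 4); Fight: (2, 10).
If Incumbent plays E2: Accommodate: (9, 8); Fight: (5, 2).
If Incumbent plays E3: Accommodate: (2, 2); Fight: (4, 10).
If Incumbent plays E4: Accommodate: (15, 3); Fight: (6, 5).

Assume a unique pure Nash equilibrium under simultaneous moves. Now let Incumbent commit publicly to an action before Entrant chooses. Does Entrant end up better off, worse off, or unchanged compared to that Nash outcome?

Work backward from Entrant's decision.
- E1: BR = Fight, leader payoff 2.
- E2: BR = Accommodate, leader payoff 9.
- E3: BR = Fight, leader payoff 4.
- E4: BR = Fight, leader payoff 6.
Among 2, 9, 4, 6, the best is 9 at E2. Subgame-perfect outcome: (E2, Accommodate) with payoffs (9, 8).
For the simultaneous game, intersect best replies.
Incumbent's best replies: Accommodate→E4; Fight→E4.
Entrant's best replies: E1→Fight; E2→Accommodate; E3→Fight; E4→Fight.
Only (E4, Fight) has each player best-responding; Nash payoffs (6, 5).
Entrant earns 8 sequentially versus 5 at the Nash outcome: better off.

better off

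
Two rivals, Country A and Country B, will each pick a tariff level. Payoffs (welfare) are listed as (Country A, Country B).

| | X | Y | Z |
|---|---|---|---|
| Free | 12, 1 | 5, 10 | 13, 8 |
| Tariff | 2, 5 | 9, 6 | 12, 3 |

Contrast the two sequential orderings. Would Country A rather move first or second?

second

If Country A leads: Country B's best replies are Free→Y, Tariff→Y; Country A's induced payoffs 5, 9; outcome (Tariff, Y), payoffs (9, 6).
If Country B leads: Country A's best replies are X→Free, Y→Tariff, Z→Free; Country B's induced payoffs 1, 6, 8; outcome (Free, Z), payoffs (13, 8).
Country A gets 9 moving first and 13 moving second, so Country A prefers to move second.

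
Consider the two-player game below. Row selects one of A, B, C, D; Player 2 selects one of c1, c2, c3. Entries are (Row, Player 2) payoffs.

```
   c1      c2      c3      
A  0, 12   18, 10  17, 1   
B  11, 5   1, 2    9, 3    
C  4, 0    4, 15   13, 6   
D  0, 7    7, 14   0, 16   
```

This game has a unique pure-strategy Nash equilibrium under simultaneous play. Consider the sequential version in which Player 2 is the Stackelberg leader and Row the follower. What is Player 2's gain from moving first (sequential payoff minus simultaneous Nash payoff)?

Row best-responds to each possible Player 2 move:
- c1: BR = B, leader payoff 5.
- c2: BR = A, leader payoff 10.
- c3: BR = A, leader payoff 1.
Player 2's induced payoffs are 5, 10, 1, so Player 2 commits to c2. Subgame-perfect outcome: (A, c2) with payoffs (18, 10).
For the simultaneous game, intersect best replies.
Row's best replies: c1→B; c2→A; c3→A.
Player 2's best replies: A→c1; B→c1; C→c2; D→c3.
Only (B, c1) has each player best-responding; Nash payoffs (11, 5).
Player 2's commitment gain: 10 − 5 = 5.

5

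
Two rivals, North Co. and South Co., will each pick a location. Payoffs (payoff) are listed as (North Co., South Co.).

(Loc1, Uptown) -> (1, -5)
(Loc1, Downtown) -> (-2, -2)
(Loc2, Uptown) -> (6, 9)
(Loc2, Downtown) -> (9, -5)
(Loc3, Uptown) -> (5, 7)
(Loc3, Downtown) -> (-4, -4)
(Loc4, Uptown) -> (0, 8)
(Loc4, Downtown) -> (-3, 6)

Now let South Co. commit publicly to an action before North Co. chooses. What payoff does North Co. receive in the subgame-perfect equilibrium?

Solve by backward induction (South Co. leads).
- Uptown: BR = Loc2, leader payoff 9.
- Downtown: BR = Loc2, leader payoff -5.
Among 9, -5, the best is 9 at Uptown. Subgame-perfect outcome: (Loc2, Uptown) with payoffs (6, 9).

6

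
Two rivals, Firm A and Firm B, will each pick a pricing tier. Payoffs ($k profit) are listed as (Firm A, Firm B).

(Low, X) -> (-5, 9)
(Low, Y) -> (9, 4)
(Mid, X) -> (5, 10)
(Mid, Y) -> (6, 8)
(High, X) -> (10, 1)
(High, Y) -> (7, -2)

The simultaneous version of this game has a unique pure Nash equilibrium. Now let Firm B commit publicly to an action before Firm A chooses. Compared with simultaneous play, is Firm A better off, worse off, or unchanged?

Firm A best-responds to each possible Firm B move:
- X: BR = High, leader payoff 1.
- Y: BR = Low, leader payoff 4.
Among 1, 4, the best is 4 at Y. Subgame-perfect outcome: (Low, Y) with payoffs (9, 4).
Now find the simultaneous Nash equilibrium.
Firm A's best replies: X→High; Y→Low.
Firm B's best replies: Low→X; Mid→X; High→X.
The unique mutual best reply is (High, X), giving (10, 1).
Firm A earns 9 sequentially versus 10 at the Nash outcome: worse off.

worse off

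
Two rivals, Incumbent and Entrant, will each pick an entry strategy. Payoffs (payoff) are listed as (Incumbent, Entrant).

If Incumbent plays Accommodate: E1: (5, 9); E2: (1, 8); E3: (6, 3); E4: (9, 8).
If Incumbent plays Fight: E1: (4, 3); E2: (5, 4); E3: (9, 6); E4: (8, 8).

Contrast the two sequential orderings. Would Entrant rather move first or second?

If Incumbent leads: Entrant's best replies are Accommodate→E1, Fight→E4; Incumbent's induced payoffs 5, 8; outcome (Fight, E4), payoffs (8, 8).
If Entrant leads: Incumbent's best replies are E1→Accommodate, E2→Fight, E3→Fight, E4→Accommodate; Entrant's induced payoffs 9, 4, 6, 8; outcome (Accommodate, E1), payoffs (5, 9).
Entrant gets 9 moving first and 8 moving second, so Entrant prefers to move first.

first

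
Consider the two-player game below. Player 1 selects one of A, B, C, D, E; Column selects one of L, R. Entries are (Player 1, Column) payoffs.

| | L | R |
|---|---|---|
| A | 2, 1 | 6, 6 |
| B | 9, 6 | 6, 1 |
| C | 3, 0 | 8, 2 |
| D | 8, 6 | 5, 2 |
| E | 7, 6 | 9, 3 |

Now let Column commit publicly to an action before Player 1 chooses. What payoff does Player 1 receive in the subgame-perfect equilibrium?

Player 1 best-responds to each possible Column move:
- L: BR = B, leader payoff 6.
- R: BR = E, leader payoff 3.
Column's induced payoffs are 6, 3, so Column commits to L. Subgame-perfect outcome: (B, L) with payoffs (9, 6).

9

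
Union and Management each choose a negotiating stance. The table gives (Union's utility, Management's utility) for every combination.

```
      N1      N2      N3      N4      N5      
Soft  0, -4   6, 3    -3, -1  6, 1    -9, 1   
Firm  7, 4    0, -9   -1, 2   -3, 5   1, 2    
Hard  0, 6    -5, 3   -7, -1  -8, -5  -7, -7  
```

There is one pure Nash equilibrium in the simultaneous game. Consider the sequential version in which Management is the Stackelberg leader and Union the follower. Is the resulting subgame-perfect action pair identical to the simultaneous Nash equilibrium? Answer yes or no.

no

Backward induction with Management moving first.
- N1: Union compares 0, 7, 0 and picks Firm; Management would get 4.
- N2: Union compares 6, 0, -5 and picks Soft; Management would get 3.
- N3: Union compares -3, -1, -7 and picks Firm; Management would get 2.
- N4: Union compares 6, -3, -8 and picks Soft; Management would get 1.
- N5: Union compares -9, 1, -7 and picks Firm; Management would get 2.
Management's induced payoffs are 4, 3, 2, 1, 2, so Management commits to N1. Subgame-perfect outcome: (Firm, N1) with payoffs (7, 4).
Under simultaneous play:
Union's best replies: N1→Firm; N2→Soft; N3→Firm; N4→Soft; N5→Firm.
Management's best replies: Soft→N2; Firm→N4; Hard→N1.
The unique mutual best reply is (Soft, N2), giving (6, 3).
Sequential outcome (Firm, N1) differs from the Nash profile (Soft, N2).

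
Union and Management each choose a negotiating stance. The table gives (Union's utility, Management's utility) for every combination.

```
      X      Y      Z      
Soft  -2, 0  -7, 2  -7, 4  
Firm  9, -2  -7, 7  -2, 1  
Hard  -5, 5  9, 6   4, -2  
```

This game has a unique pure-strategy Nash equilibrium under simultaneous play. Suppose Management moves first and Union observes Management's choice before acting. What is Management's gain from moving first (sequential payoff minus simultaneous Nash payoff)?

Backward induction with Management moving first.
- X: Union compares -2, 9, -5 and picks Firm; Management would get -2.
- Y: Union compares -7, -7, 9 and picks Hard; Management would get 6.
- Z: Union compares -7, -2, 4 and picks Hard; Management would get -2.
Among -2, 6, -2, the best is 6 at Y. Subgame-perfect outcome: (Hard, Y) with payoffs (9, 6).
Now find the simultaneous Nash equilibrium.
Union's best replies: X→Firm; Y→Hard; Z→Hard.
Management's best replies: Soft→Z; Firm→Y; Hard→Y.
Only (Hard, Y) has each player best-responding; Nash payoffs (9, 6).
Management's commitment gain: 6 − 6 = 0.

0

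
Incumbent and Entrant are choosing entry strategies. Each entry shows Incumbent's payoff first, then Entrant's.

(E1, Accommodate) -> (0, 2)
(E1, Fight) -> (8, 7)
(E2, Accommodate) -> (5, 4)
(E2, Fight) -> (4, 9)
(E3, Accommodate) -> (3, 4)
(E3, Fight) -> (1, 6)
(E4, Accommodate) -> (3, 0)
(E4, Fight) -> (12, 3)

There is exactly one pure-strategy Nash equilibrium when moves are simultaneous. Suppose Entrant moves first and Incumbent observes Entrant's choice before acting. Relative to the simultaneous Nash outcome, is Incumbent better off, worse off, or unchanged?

worse off

Work backward from Incumbent's decision.
- Accommodate → Incumbent plays E2 (best of 0, 5, 3, 3); Entrant gets 4.
- Fight → Incumbent plays E4 (best of 8, 4, 1, 12); Entrant gets 3.
Among 4, 3, the best is 4 at Accommodate. Subgame-perfect outcome: (E2, Accommodate) with payoffs (5, 4).
Under simultaneous play:
Incumbent's best replies: Accommodate→E2; Fight→E4.
Entrant's best replies: E1→Fight; E2→Fight; E3→Fight; E4→Fight.
Only (E4, Fight) has each player best-responding; Nash payoffs (12, 3).
Incumbent earns 5 sequentially versus 12 at the Nash outcome: worse off.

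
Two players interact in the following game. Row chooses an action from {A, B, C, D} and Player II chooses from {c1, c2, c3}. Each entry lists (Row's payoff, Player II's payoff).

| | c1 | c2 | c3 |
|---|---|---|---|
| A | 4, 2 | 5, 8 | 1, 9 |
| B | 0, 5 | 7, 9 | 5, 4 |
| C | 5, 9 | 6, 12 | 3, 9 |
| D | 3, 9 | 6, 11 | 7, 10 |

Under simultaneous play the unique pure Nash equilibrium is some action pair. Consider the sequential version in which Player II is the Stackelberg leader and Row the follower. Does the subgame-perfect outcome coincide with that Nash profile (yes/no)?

no

Work backward from Row's decision.
- c1: BR = C, leader payoff 9.
- c2: BR = B, leader payoff 9.
- c3: BR = D, leader payoff 10.
Player II's induced payoffs are 9, 9, 10, so Player II commits to c3. Subgame-perfect outcome: (D, c3) with payoffs (7, 10).
Now find the simultaneous Nash equilibrium.
Row's best replies: c1→C; c2→B; c3→D.
Player II's best replies: A→c3; B→c2; C→c2; D→c2.
Only (B, c2) has each player best-responding; Nash payoffs (7, 9).
Sequential outcome (D, c3) differs from the Nash profile (B, c2).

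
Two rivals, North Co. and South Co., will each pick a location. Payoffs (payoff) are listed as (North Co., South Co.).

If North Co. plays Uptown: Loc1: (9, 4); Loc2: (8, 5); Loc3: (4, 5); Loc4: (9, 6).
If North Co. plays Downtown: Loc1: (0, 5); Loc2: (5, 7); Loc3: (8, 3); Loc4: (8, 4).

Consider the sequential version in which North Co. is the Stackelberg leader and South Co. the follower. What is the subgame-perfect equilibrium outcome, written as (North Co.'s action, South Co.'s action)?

(Uptown, Loc4)

Work backward from South Co.'s decision.
- Uptown: South Co. compares 4, 5, 5, 6 and picks Loc4; North Co. would get 9.
- Downtown: South Co. compares 5, 7, 3, 4 and picks Loc2; North Co. would get 5.
Among 9, 5, the best is 9 at Uptown. Subgame-perfect outcome: (Uptown, Loc4) with payoffs (9, 6).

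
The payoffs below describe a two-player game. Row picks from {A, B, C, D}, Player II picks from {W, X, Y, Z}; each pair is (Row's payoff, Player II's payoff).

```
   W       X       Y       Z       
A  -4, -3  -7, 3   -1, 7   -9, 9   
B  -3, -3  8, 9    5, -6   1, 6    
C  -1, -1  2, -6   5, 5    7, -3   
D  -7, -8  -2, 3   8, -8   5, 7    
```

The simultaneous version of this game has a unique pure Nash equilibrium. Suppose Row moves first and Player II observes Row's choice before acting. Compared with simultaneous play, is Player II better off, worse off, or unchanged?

unchanged

Solve by backward induction (Row leads).
- A: Player II compares -3, 3, 7, 9 and picks Z; Row would get -9.
- B: Player II compares -3, 9, -6, 6 and picks X; Row would get 8.
- C: Player II compares -1, -6, 5, -3 and picks Y; Row would get 5.
- D: Player II compares -8, 3, -8, 7 and picks Z; Row would get 5.
Among -9, 8, 5, 5, the best is 8 at B. Subgame-perfect outcome: (B, X) with payoffs (8, 9).
Under simultaneous play:
Row's best replies: W→C; X→B; Y→D; Z→C.
Player II's best replies: A→Z; B→X; C→Y; D→Z.
The unique mutual best reply is (B, X), giving (8, 9).
Player II earns 9 sequentially versus 9 at the Nash outcome: unchanged.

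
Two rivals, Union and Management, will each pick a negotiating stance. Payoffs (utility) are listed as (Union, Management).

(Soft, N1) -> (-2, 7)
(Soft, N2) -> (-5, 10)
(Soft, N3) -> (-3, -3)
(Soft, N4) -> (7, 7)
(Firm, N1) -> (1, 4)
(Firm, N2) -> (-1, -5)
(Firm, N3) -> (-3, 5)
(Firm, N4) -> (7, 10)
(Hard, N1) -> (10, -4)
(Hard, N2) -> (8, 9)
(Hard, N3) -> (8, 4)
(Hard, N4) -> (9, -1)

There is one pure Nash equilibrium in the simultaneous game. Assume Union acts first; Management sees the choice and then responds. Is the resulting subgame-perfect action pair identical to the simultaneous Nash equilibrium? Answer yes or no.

yes

Backward induction with Union moving first.
- Soft → Management plays N2 (best of 7, 10, -3, 7); Union gets -5.
- Firm → Management plays N4 (best of 4, -5, 5, 10); Union gets 7.
- Hard → Management plays N2 (best of -4, 9, 4, -1); Union gets 8.
Maximizing over -5, 7, 8, Union chooses Hard. Subgame-perfect outcome: (Hard, N2) with payoffs (8, 9).
For the simultaneous game, intersect best replies.
Union's best replies: N1→Hard; N2→Hard; N3→Hard; N4→Hard.
Management's best replies: Soft→N2; Firm→N4; Hard→N2.
Only (Hard, N2) has each player best-responding; Nash payoffs (8, 9).
Sequential outcome (Hard, N2) coincides with the Nash profile (Hard, N2).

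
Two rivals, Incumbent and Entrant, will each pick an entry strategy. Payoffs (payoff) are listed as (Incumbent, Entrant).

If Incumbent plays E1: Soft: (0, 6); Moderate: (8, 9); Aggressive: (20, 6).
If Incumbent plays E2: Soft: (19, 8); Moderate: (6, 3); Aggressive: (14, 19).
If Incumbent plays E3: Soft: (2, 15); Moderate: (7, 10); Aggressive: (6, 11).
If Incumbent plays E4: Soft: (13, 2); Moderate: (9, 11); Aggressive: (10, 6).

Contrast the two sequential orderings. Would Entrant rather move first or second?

If Incumbent leads: Entrant's best replies are E1→Moderate, E2→Aggressive, E3→Soft, E4→Moderate; Incumbent's induced payoffs 8, 14, 2, 9; outcome (E2, Aggressive), payoffs (14, 19).
If Entrant leads: Incumbent's best replies are Soft→E2, Moderate→E4, Aggressive→E1; Entrant's induced payoffs 8, 11, 6; outcome (E4, Moderate), payoffs (9, 11).
Entrant gets 11 moving first and 19 moving second, so Entrant prefers to move second.

second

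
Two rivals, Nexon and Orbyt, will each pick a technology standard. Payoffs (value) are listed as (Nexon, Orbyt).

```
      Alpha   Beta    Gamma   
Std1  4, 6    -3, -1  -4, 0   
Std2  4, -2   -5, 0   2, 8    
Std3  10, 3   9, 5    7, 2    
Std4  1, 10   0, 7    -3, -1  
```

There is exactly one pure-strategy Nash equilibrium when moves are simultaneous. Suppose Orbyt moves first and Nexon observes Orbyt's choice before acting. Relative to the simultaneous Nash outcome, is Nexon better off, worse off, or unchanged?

Solve by backward induction (Orbyt leads).
- Alpha → Nexon plays Std3 (best of 4, 4, 10, 1); Orbyt gets 3.
- Beta → Nexon plays Std3 (best of -3, -5, 9, 0); Orbyt gets 5.
- Gamma → Nexon plays Std3 (best of -4, 2, 7, -3); Orbyt gets 2.
Among 3, 5, 2, the best is 5 at Beta. Subgame-perfect outcome: (Std3, Beta) with payoffs (9, 5).
Now find the simultaneous Nash equilibrium.
Nexon's best replies: Alpha→Std3; Beta→Std3; Gamma→Std3.
Orbyt's best replies: Std1→Alpha; Std2→Gamma; Std3→Beta; Std4→Alpha.
The unique mutual best reply is (Std3, Beta), giving (9, 5).
Nexon earns 9 sequentially versus 9 at the Nash outcome: unchanged.

unchanged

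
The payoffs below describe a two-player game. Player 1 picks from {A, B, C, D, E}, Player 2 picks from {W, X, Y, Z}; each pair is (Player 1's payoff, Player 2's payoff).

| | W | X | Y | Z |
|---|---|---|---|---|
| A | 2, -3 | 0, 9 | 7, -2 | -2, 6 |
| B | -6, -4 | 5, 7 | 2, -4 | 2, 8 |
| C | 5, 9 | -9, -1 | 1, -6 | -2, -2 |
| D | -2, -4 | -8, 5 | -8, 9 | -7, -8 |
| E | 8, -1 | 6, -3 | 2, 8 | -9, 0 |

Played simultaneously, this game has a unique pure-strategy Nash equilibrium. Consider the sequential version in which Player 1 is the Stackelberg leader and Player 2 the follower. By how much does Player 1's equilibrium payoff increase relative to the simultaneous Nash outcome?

Work backward from Player 2's decision.
- A → Player 2 plays X (best of -3, 9, -2, 6); Player 1 gets 0.
- B → Player 2 plays Z (best of -4, 7, -4, 8); Player 1 gets 2.
- C → Player 2 plays W (best of 9, -1, -6, -2); Player 1 gets 5.
- D → Player 2 plays Y (best of -4, 5, 9, -8); Player 1 gets -8.
- E → Player 2 plays Y (best of -1, -3, 8, 0); Player 1 gets 2.
Maximizing over 0, 2, 5, -8, 2, Player 1 chooses C. Subgame-perfect outcome: (C, W) with payoffs (5, 9).
Under simultaneous play:
Player 1's best replies: W→E; X→E; Y→A; Z→B.
Player 2's best replies: A→X; B→Z; C→W; D→Y; E→Y.
Only (B, Z) has each player best-responding; Nash payoffs (2, 8).
Player 1's commitment gain: 5 − 2 = 3.

3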